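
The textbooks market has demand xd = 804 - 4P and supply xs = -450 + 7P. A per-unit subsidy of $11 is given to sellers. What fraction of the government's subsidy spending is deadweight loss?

DWL / government spending = 7/188

Pre-subsidy: 804 - 4P = -450 + 7P gives P* = 114, x* = 348.
With the subsidy, sellers receive Ps = Pb + 11 for each unit, where Pb is the price buyers pay.
Supply in terms of Pb becomes xs = -450 + 7(Pb + 11) = -373 + 7Pb. Setting this equal to demand: 804 - 4Pb = -373 + 7Pb, so Pb = 107.
Sellers receive Ps = 107 + 11 = 118; x' = 804 − 4·107 = 376.
ΔCS = ½(348 + 376)(114 − 107) = 2534; ΔPS = ½(348 + 376)(118 − 114) = 1448.
Government spending = 11 × 376 = 4136.
DWL = ½ × 11 × (376 − 348) = 154; fraction = 154 / 4136 = 7/188.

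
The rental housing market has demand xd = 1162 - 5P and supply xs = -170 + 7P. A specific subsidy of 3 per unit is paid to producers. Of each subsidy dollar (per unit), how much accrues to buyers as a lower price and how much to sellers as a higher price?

Pre-subsidy: 1162 - 5P = -170 + 7P gives P* = 111, x* = 607.
With the subsidy, sellers receive Ps = Pb + 3 for each unit, where Pb is the price buyers pay.
Supply in terms of Pb becomes xs = -170 + 7(Pb + 3) = -149 + 7Pb. Setting this equal to demand: 1162 - 5Pb = -149 + 7Pb, so Pb = 109.25.
Sellers receive Ps = 109.25 + 3 = 112.25; x' = 1162 − 5·109.25 = 615.75.
Buyers' price falls by P* − Pb = 111 − 109.25 = 1.75; sellers' price rises by Ps − P* = 112.25 − 111 = 1.25.

Buyers gain 1.75 per unit; sellers gain 1.25 per unit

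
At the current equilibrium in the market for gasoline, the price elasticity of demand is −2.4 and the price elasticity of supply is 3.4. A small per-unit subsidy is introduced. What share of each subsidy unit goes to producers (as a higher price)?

For a small subsidy around the equilibrium, the benefit split depends on the relative slopes, which at a point are proportional to the elasticities.
Buyer share = εs/(εs + |εd|) = 3.4/(3.4 + 2.4) = 17/29; seller share = |εd|/(εs + |εd|) = 12/29.
So producers capture 12/29 of the subsidy.

Producer share = 12/29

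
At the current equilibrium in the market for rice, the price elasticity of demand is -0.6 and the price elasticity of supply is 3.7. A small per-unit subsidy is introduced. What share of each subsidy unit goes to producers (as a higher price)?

Producer share = 6/43

For a small subsidy around the equilibrium, the benefit split depends on the relative slopes, which at a point are proportional to the elasticities.
Buyer share = εs/(εs + |εd|) = 3.7/(3.7 + 0.6) = 37/43; seller share = |εd|/(εs + |εd|) = 6/43.
So producers capture 6/43 of the subsidy.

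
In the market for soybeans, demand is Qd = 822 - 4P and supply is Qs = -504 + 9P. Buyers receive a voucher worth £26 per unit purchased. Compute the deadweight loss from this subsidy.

Deadweight loss = £936

Pre-subsidy: 822 - 4P = -504 + 9P gives P* = 102, Q* = 414.
With the rebate, buyers effectively pay Pb = Ps − 26, where Ps is the price sellers receive.
Demand in terms of Ps becomes Qd = 822 − 4(Ps − 26) = 926 - 4Ps. Setting this equal to supply: 926 - 4Ps = -504 + 9Ps, so Ps = 110.
Buyers pay Pb = 110 − 26 = 84; Q' = -504 + 9·110 = 486.
The subsidy expands output by 486 − 414 = 72 past the efficient level; on those units the gap between marginal cost and willingness to pay runs from 0 up to 26.
DWL = ½ × 26 × 72 = 936.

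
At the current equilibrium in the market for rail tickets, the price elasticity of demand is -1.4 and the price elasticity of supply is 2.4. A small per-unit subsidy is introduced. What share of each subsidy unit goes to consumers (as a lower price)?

For a small subsidy around the equilibrium, the benefit split depends on the relative slopes, which at a point are proportional to the elasticities.
Buyer share = εs/(εs + |εd|) = 2.4/(2.4 + 1.4) = 12/19; seller share = |εd|/(εs + |εd|) = 7/19.

Consumer share = 12/19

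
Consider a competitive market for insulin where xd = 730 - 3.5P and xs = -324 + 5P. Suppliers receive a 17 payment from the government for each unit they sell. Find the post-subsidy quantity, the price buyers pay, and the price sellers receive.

Pre-subsidy: 730 - 3.5P = -324 + 5P gives P* = 124, x* = 296.
With the subsidy, sellers receive Ps = Pb + 17 for each unit, where Pb is the price buyers pay.
Supply in terms of Pb becomes xs = -324 + 5(Pb + 17) = -239 + 5Pb. Setting this equal to demand: 730 - 3.5Pb = -239 + 5Pb, so Pb = 114.
Sellers receive Ps = 114 + 17 = 131; x' = 730 − 3.5·114 = 331.

x' = 331; buyers pay 114; sellers receive 131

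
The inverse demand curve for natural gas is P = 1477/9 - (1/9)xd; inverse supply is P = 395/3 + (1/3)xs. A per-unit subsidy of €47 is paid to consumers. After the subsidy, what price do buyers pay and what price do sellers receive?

Buyers pay €144.25; sellers receive €191.25

Pre-subsidy: 1477/9 - (1/9)x = 395/3 + (1/3)x gives x* = 73 and P* = 156.
With the rebate, buyers effectively pay Pb = Ps − 47, where Ps is the price sellers receive.
On the curves, Pb = 1477/9 - (1/9)x and Ps = 395/3 + (1/3)x; the wedge Ps − Pb = 47 gives 395/3 + (1/3)x − (1477/9 - (1/9)x) = 47, so x' = 178.75.
Then Pb = 1477/9 − (1/9)·178.75 = 144.25 and Ps = 395/3 + (1/3)·178.75 = 191.25.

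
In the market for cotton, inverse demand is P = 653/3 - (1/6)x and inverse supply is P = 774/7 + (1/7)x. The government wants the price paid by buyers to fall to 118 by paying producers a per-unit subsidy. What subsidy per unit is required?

At a buyer price of 118, quantity demanded is 1306 − 6·118 = 598.
Sellers supply 598 only when they receive Ps = 774/7 + (1/7)·598 = 196.
s = Ps − Pb = 196 − 118 = 78.

Required subsidy s = 78 per unit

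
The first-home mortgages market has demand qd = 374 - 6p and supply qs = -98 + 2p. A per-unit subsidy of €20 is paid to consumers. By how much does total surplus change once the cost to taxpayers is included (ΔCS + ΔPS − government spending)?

Pre-subsidy: 374 - 6p = -98 + 2p gives p* = 59, q* = 20.
With the rebate, buyers effectively pay pb = ps − 20, where ps is the price sellers receive.
Demand in terms of ps becomes qd = 374 − 6(ps − 20) = 494 - 6ps. Setting this equal to supply: 494 - 6ps = -98 + 2ps, so ps = 74.
Buyers pay pb = 74 − 20 = 54; q' = -98 + 2·74 = 50.
ΔCS = ½(20 + 50)(59 − 54) = 175; ΔPS = ½(20 + 50)(74 − 59) = 525.
Government spending = 20 × 50 = 1000.
Net change = 175 + 525 − 1000 = -300. The loss equals the DWL triangle ½·20·30.

Net change in total surplus = -€300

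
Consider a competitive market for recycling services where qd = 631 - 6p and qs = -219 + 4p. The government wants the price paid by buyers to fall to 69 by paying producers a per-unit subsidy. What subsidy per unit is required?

At a buyer price of 69, quantity demanded is 631 − 6·69 = 217.
Sellers supply 217 only when they receive ps with -219 + 4·ps = 217, i.e. ps = 109.
s = ps − pb = 109 − 69 = 40.

Required subsidy s = 40 per unit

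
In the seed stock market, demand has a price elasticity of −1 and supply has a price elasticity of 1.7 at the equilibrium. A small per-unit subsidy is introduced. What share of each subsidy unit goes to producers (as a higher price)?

For a small subsidy around the equilibrium, the benefit split depends on the relative slopes, which at a point are proportional to the elasticities.
Buyer share = εs/(εs + |εd|) = 1.7/(1.7 + 1) = 17/27; seller share = |εd|/(εs + |εd|) = 10/27.
So producers capture 10/27 of the subsidy.

Producer share = 10/27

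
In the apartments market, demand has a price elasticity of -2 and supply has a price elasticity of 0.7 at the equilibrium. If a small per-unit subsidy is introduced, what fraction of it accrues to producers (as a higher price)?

For a small subsidy around the equilibrium, the benefit split depends on the relative slopes, which at a point are proportional to the elasticities.
Buyer share = εs/(εs + |εd|) = 0.7/(0.7 + 2) = 7/27; seller share = |εd|/(εs + |εd|) = 20/27.
So producers capture 20/27 of the subsidy.

Producer share = 20/27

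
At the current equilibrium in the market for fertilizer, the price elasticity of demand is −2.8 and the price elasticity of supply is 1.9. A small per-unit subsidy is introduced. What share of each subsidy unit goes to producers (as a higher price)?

Producer share = 28/47

For a small subsidy around the equilibrium, the benefit split depends on the relative slopes, which at a point are proportional to the elasticities.
Buyer share = εs/(εs + |εd|) = 1.9/(1.9 + 2.8) = 19/47; seller share = |εd|/(εs + |εd|) = 28/47.
So producers capture 28/47 of the subsidy.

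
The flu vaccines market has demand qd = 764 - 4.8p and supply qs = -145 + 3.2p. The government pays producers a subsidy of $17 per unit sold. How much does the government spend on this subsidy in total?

Pre-subsidy: 764 - 4.8p = -145 + 3.2p gives p* = 113.625, q* = 218.6.
With the subsidy, sellers receive ps = pb + 17 for each unit, where pb is the price buyers pay.
Supply in terms of pb becomes qs = -145 + 3.2(pb + 17) = -90.6 + 3.2pb. Setting this equal to demand: 764 - 4.8pb = -90.6 + 3.2pb, so pb = 106.825.
Sellers receive ps = 106.825 + 17 = 123.825; q' = 764 − 4.8·106.825 = 251.24.
Government outlay = subsidy × quantity = 17 × 251.24 = 4271.08.

Government cost = $4271.08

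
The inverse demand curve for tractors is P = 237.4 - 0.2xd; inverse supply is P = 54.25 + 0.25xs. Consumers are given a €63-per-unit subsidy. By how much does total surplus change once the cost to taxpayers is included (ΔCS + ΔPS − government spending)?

Pre-subsidy: 237.4 - 0.2x = 54.25 + 0.25x gives x* = 407 and P* = 156.
With the rebate, buyers effectively pay Pb = Ps − 63, where Ps is the price sellers receive.
On the curves, Pb = 237.4 - 0.2x and Ps = 54.25 + 0.25x; the wedge Ps − Pb = 63 gives 54.25 + 0.25x − (237.4 - 0.2x) = 63, so x' = 547.
Then Pb = 237.4 − 0.2·547 = 128 and Ps = 54.25 + 0.25·547 = 191.
ΔCS = ½(407 + 547)(156 − 128) = 13356; ΔPS = ½(407 + 547)(191 − 156) = 16695.
Government spending = 63 × 547 = 34461.
Net change = 13356 + 16695 − 34461 = -4410. The loss equals the DWL triangle ½·63·140.

Net change in total surplus = -€4410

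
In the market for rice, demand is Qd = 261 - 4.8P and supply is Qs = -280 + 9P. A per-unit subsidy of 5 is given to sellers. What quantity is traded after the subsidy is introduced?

Q' = 2035/23

Pre-subsidy: 261 - 4.8P = -280 + 9P gives P* = 2705/69, Q* = 1675/23.
With the subsidy, sellers receive Ps = Pb + 5 for each unit, where Pb is the price buyers pay.
Supply in terms of Pb becomes Qs = -280 + 9(Pb + 5) = -235 + 9Pb. Setting this equal to demand: 261 - 4.8Pb = -235 + 9Pb, so Pb = 2480/69.
Sellers receive Ps = 2480/69 + 5 = 2825/69; Q' = 261 − 4.8·(2480/69) = 2035/23.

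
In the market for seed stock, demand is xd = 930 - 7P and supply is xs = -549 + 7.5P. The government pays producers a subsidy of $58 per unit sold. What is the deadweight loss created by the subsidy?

Deadweight loss = $6090

Pre-subsidy: 930 - 7P = -549 + 7.5P gives P* = 102, x* = 216.
With the subsidy, sellers receive Ps = Pb + 58 for each unit, where Pb is the price buyers pay.
Supply in terms of Pb becomes xs = -549 + 7.5(Pb + 58) = -114 + 7.5Pb. Setting this equal to demand: 930 - 7Pb = -114 + 7.5Pb, so Pb = 72.
Sellers receive Ps = 72 + 58 = 130; x' = 930 − 7·72 = 426.
The subsidy expands output by 426 − 216 = 210 past the efficient level; on those units the gap between marginal cost and willingness to pay runs from 0 up to 58.
DWL = ½ × 58 × 210 = 6090.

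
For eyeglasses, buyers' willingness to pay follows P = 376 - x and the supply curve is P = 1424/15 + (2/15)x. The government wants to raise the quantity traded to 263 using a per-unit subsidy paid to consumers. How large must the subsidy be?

At x = 263, from the demand curve buyers pay Pb = 376 − 1·263 = 113; from the supply curve sellers need Ps = 1424/15 + (2/15)·263 = 130.
The subsidy must fill the gap: s = Ps − Pb = 130 − 113 = 17.

Required subsidy s = 17 per unit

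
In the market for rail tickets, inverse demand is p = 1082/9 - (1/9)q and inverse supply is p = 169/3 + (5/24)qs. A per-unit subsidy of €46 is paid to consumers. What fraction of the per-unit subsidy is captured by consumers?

Pre-subsidy: 1082/9 - (1/9)q = 169/3 + (5/24)q gives q* = 200 and p* = 98.
With the rebate, buyers effectively pay pb = ps − 46, where ps is the price sellers receive.
On the curves, pb = 1082/9 - (1/9)q and ps = 169/3 + (5/24)q; the wedge ps − pb = 46 gives 169/3 + (5/24)q − (1082/9 - (1/9)q) = 46, so q' = 344.
Then pb = 1082/9 − (1/9)·344 = 82 and ps = 169/3 + (5/24)·344 = 128.
Buyers' price falls by p* − pb = 98 − 82 = 16; sellers' price rises by ps − p* = 128 − 98 = 30.
So consumers capture 16/46 = 8/23 of each unit of subsidy.

Consumer share = 8/23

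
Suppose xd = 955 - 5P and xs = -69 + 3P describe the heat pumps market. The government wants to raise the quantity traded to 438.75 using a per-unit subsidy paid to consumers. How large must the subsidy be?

Required subsidy s = 66 per unit

At x = 438.75, invert demand for the buyer price: Pb = (955 − 438.75)/5 = 103.25; invert supply for the seller price: Ps = (438.75 − (-69))/3 = 169.25.
The subsidy must fill the gap: s = Ps − Pb = 169.25 − 103.25 = 66.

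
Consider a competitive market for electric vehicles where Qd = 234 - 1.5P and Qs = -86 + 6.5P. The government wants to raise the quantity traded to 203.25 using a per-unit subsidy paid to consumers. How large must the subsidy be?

Required subsidy s = 24 per unit

At Q = 203.25, invert demand for the buyer price: Pb = (234 − 203.25)/1.5 = 20.5; invert supply for the seller price: Ps = (203.25 − (-86))/6.5 = 44.5.
The subsidy must fill the gap: s = Ps − Pb = 44.5 − 20.5 = 24.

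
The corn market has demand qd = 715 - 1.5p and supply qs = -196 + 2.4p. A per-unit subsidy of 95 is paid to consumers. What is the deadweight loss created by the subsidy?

Deadweight loss = 54150/13

Pre-subsidy: 715 - 1.5p = -196 + 2.4p gives p* = 9110/39, q* = 4740/13.
With the rebate, buyers effectively pay pb = ps − 95, where ps is the price sellers receive.
Demand in terms of ps becomes qd = 715 − 1.5(ps − 95) = 857.5 - 1.5ps. Setting this equal to supply: 857.5 - 1.5ps = -196 + 2.4ps, so ps = 10535/39.
Buyers pay pb = 10535/39 − 95 = 6830/39; q' = -196 + 2.4·(10535/39) = 5880/13.
The subsidy expands output by 5880/13 − 4740/13 = 1140/13 past the efficient level; on those units the gap between marginal cost and willingness to pay runs from 0 up to 95.
DWL = ½ × 95 × 1140/13 = 54150/13.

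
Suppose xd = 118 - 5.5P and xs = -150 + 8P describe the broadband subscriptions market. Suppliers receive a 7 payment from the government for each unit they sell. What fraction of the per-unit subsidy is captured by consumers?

Consumer share = 16/27

Pre-subsidy: 118 - 5.5P = -150 + 8P gives P* = 536/27, x* = 238/27.
With the subsidy, sellers receive Ps = Pb + 7 for each unit, where Pb is the price buyers pay.
Supply in terms of Pb becomes xs = -150 + 8(Pb + 7) = -94 + 8Pb. Setting this equal to demand: 118 - 5.5Pb = -94 + 8Pb, so Pb = 424/27.
Sellers receive Ps = 424/27 + 7 = 613/27; x' = 118 − 5.5·(424/27) = 854/27.
Buyers' price falls by P* − Pb = 536/27 − 424/27 = 112/27; sellers' price rises by Ps − P* = 613/27 − 536/27 = 77/27.
So consumers capture (112/27)/7 = 16/27 of each unit of subsidy.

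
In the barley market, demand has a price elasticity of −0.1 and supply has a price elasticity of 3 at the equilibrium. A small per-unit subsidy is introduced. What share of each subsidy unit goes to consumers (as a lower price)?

For a small subsidy around the equilibrium, the benefit split depends on the relative slopes, which at a point are proportional to the elasticities.
Buyer share = εs/(εs + |εd|) = 3/(3 + 0.1) = 30/31; seller share = |εd|/(εs + |εd|) = 1/31.

Consumer share = 30/31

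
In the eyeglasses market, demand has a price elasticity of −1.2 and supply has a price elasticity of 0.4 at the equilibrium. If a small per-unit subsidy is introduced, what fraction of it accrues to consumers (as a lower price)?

Consumer share = 0.25

For a small subsidy around the equilibrium, the benefit split depends on the relative slopes, which at a point are proportional to the elasticities.
Buyer share = εs/(εs + |εd|) = 0.4/(0.4 + 1.2) = 0.25; seller share = |εd|/(εs + |εd|) = 0.75.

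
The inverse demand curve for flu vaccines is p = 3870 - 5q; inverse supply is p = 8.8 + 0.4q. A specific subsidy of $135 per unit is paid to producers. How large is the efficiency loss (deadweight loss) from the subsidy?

Pre-subsidy: 3870 - 5q = 8.8 + 0.4q gives q* = 19306/27 and p* = 7960/27.
With the subsidy, sellers receive ps = pb + 135 for each unit, where pb is the price buyers pay.
On the curves, pb = 3870 - 5q and ps = 8.8 + 0.4q; the wedge ps − pb = 135 gives 8.8 + 0.4q − (3870 - 5q) = 135, so q' = 19981/27.
Then pb = 3870 − 5·(19981/27) = 4585/27 and ps = 8.8 + 0.4·(19981/27) = 8230/27.
The subsidy expands output by 19981/27 − 19306/27 = 25 past the efficient level; on those units the gap between marginal cost and willingness to pay runs from 0 up to 135.
DWL = ½ × 135 × 25 = 1687.5.

Deadweight loss = $1687.5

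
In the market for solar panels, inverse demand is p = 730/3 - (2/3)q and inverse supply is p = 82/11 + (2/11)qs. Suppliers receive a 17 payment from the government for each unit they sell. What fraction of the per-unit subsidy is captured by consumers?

Consumer share = 11/14

Pre-subsidy: 730/3 - (2/3)q = 82/11 + (2/11)q gives q* = 278 and p* = 58.
With the subsidy, sellers receive ps = pb + 17 for each unit, where pb is the price buyers pay.
On the curves, pb = 730/3 - (2/3)q and ps = 82/11 + (2/11)q; the wedge ps − pb = 17 gives 82/11 + (2/11)q − (730/3 - (2/3)q) = 17, so q' = 8345/28.
Then pb = 730/3 − (2/3)·(8345/28) = 625/14 and ps = 82/11 + (2/11)·(8345/28) = 863/14.
Buyers' price falls by p* − pb = 58 − 625/14 = 187/14; sellers' price rises by ps − p* = 863/14 − 58 = 51/14.
So consumers capture (187/14)/17 = 11/14 of each unit of subsidy.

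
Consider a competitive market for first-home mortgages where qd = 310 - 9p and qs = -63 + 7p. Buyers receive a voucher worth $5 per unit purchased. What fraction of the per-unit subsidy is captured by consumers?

Consumer share = 0.4375

Pre-subsidy: 310 - 9p = -63 + 7p gives p* = 23.3125, q* = 100.1875.
With the rebate, buyers effectively pay pb = ps − 5, where ps is the price sellers receive.
Demand in terms of ps becomes qd = 310 − 9(ps − 5) = 355 - 9ps. Setting this equal to supply: 355 - 9ps = -63 + 7ps, so ps = 26.125.
Buyers pay pb = 26.125 − 5 = 21.125; q' = -63 + 7·26.125 = 119.875.
Buyers' price falls by p* − pb = 23.3125 − 21.125 = 2.1875; sellers' price rises by ps − p* = 26.125 − 23.3125 = 2.8125.
So consumers capture 2.1875/5 = 0.4375 of each unit of subsidy.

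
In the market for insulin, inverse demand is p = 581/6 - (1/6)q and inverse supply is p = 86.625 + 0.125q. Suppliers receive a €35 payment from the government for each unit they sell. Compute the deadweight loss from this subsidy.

Pre-subsidy: 581/6 - (1/6)q = 86.625 + 0.125q gives q* = 35 and p* = 91.
With the subsidy, sellers receive ps = pb + 35 for each unit, where pb is the price buyers pay.
On the curves, pb = 581/6 - (1/6)q and ps = 86.625 + 0.125q; the wedge ps − pb = 35 gives 86.625 + 0.125q − (581/6 - (1/6)q) = 35, so q' = 155.
Then pb = 581/6 − (1/6)·155 = 71 and ps = 86.625 + 0.125·155 = 106.
The subsidy expands output by 155 − 35 = 120 past the efficient level; on those units the gap between marginal cost and willingness to pay runs from 0 up to 35.
DWL = ½ × 35 × 120 = 2100.

Deadweight loss = €2100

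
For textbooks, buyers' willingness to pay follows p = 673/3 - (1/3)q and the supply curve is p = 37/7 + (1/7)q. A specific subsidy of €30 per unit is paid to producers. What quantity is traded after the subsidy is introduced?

Pre-subsidy: 673/3 - (1/3)q = 37/7 + (1/7)q gives q* = 460 and p* = 71.
With the subsidy, sellers receive ps = pb + 30 for each unit, where pb is the price buyers pay.
On the curves, pb = 673/3 - (1/3)q and ps = 37/7 + (1/7)q; the wedge ps − pb = 30 gives 37/7 + (1/7)q − (673/3 - (1/3)q) = 30, so q' = 523.
Then pb = 673/3 − (1/3)·523 = 50 and ps = 37/7 + (1/7)·523 = 80.

q' = 523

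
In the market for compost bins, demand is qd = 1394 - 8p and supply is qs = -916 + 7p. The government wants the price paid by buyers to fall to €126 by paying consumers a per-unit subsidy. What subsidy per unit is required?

Required subsidy s = €60 per unit

At a buyer price of 126, quantity demanded is 1394 − 8·126 = 386.
Sellers supply 386 only when they receive ps with -916 + 7·ps = 386, i.e. ps = 186.
s = ps − pb = 186 − 126 = 60.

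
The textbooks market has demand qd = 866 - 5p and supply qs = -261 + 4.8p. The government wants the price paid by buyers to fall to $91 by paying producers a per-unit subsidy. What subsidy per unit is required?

At a buyer price of 91, quantity demanded is 866 − 5·91 = 411.
Sellers supply 411 only when they receive ps with -261 + 4.8·ps = 411, i.e. ps = 140.
s = ps − pb = 140 − 91 = 49.

Required subsidy s = $49 per unit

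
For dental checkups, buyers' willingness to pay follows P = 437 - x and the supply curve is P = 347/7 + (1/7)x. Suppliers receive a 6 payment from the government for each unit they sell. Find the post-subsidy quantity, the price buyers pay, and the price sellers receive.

x' = 344.25; buyers pay 92.75; sellers receive 98.75

Pre-subsidy: 437 - x = 347/7 + (1/7)x gives x* = 339 and P* = 98.
With the subsidy, sellers receive Ps = Pb + 6 for each unit, where Pb is the price buyers pay.
On the curves, Pb = 437 - x and Ps = 347/7 + (1/7)x; the wedge Ps − Pb = 6 gives 347/7 + (1/7)x − (437 - x) = 6, so x' = 344.25.
Then Pb = 437 − 1·344.25 = 92.75 and Ps = 347/7 + (1/7)·344.25 = 98.75.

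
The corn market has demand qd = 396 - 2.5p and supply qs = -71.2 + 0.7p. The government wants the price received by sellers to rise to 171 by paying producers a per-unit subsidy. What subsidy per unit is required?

At a seller price of 171, quantity supplied is -71.2 + 0.7·171 = 48.5.
Buyers absorb 48.5 only when they pay pb with 396 − 2.5·pb = 48.5, i.e. pb = 139.
s = ps − pb = 171 − 139 = 32.

Required subsidy s = 32 per unit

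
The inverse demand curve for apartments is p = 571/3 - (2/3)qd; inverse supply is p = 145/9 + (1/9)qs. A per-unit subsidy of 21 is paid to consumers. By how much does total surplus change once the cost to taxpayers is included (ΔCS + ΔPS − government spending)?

Net change in total surplus = -283.5

Pre-subsidy: 571/3 - (2/3)q = 145/9 + (1/9)q gives q* = 224 and p* = 41.
With the rebate, buyers effectively pay pb = ps − 21, where ps is the price sellers receive.
On the curves, pb = 571/3 - (2/3)q and ps = 145/9 + (1/9)q; the wedge ps − pb = 21 gives 145/9 + (1/9)q − (571/3 - (2/3)q) = 21, so q' = 251.
Then pb = 571/3 − (2/3)·251 = 23 and ps = 145/9 + (1/9)·251 = 44.
ΔCS = ½(224 + 251)(41 − 23) = 4275; ΔPS = ½(224 + 251)(44 − 41) = 712.5.
Government spending = 21 × 251 = 5271.
Net change = 4275 + 712.5 − 5271 = -283.5. The loss equals the DWL triangle ½·21·27.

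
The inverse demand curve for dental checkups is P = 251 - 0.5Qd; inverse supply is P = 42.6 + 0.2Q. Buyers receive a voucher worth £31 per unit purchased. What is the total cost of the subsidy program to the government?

Government cost = £10602

Pre-subsidy: 251 - 0.5Q = 42.6 + 0.2Q gives Q* = 2084/7 and P* = 715/7.
With the rebate, buyers effectively pay Pb = Ps − 31, where Ps is the price sellers receive.
On the curves, Pb = 251 - 0.5Q and Ps = 42.6 + 0.2Q; the wedge Ps − Pb = 31 gives 42.6 + 0.2Q − (251 - 0.5Q) = 31, so Q' = 342.
Then Pb = 251 − 0.5·342 = 80 and Ps = 42.6 + 0.2·342 = 111.
Government outlay = subsidy × quantity = 31 × 342 = 10602.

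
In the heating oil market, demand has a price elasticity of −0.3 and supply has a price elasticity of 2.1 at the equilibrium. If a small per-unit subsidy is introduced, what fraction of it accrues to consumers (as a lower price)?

For a small subsidy around the equilibrium, the benefit split depends on the relative slopes, which at a point are proportional to the elasticities.
Buyer share = εs/(εs + |εd|) = 2.1/(2.1 + 0.3) = 0.875; seller share = |εd|/(εs + |εd|) = 0.125.

Consumer share = 0.875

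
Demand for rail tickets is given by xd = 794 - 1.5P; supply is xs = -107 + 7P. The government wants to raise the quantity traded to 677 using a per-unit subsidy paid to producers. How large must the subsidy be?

At x = 677, invert demand for the buyer price: Pb = (794 − 677)/1.5 = 78; invert supply for the seller price: Ps = (677 − (-107))/7 = 112.
The subsidy must fill the gap: s = Ps − Pb = 112 − 78 = 34.

Required subsidy s = 34 per unit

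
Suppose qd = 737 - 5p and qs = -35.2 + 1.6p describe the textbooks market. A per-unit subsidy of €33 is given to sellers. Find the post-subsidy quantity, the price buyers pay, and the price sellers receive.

q' = 192; buyers pay €109; sellers receive €142

Pre-subsidy: 737 - 5p = -35.2 + 1.6p gives p* = 117, q* = 152.
With the subsidy, sellers receive ps = pb + 33 for each unit, where pb is the price buyers pay.
Supply in terms of pb becomes qs = -35.2 + 1.6(pb + 33) = 17.6 + 1.6pb. Setting this equal to demand: 737 - 5pb = 17.6 + 1.6pb, so pb = 109.
Sellers receive ps = 109 + 33 = 142; q' = 737 − 5·109 = 192.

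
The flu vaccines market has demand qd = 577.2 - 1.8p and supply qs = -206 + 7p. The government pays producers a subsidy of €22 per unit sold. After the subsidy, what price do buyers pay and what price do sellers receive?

Pre-subsidy: 577.2 - 1.8p = -206 + 7p gives p* = 89, q* = 417.
With the subsidy, sellers receive ps = pb + 22 for each unit, where pb is the price buyers pay.
Supply in terms of pb becomes qs = -206 + 7(pb + 22) = -52 + 7pb. Setting this equal to demand: 577.2 - 1.8pb = -52 + 7pb, so pb = 71.5.
Sellers receive ps = 71.5 + 22 = 93.5; q' = 577.2 − 1.8·71.5 = 448.5.

Buyers pay €71.5; sellers receive €93.5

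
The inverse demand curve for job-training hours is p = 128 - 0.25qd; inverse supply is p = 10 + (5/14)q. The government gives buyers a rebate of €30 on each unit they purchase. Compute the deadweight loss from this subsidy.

Deadweight loss = 12600/17

Pre-subsidy: 128 - 0.25q = 10 + (5/14)q gives q* = 3304/17 and p* = 1350/17.
With the rebate, buyers effectively pay pb = ps − 30, where ps is the price sellers receive.
On the curves, pb = 128 - 0.25q and ps = 10 + (5/14)q; the wedge ps − pb = 30 gives 10 + (5/14)q − (128 - 0.25q) = 30, so q' = 4144/17.
Then pb = 128 − 0.25·(4144/17) = 1140/17 and ps = 10 + (5/14)·(4144/17) = 1650/17.
The subsidy expands output by 4144/17 − 3304/17 = 840/17 past the efficient level; on those units the gap between marginal cost and willingness to pay runs from 0 up to 30.
DWL = ½ × 30 × 840/17 = 12600/17.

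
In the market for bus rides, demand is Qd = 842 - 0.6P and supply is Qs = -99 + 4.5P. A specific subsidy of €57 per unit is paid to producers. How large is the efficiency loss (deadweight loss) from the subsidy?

Pre-subsidy: 842 - 0.6P = -99 + 4.5P gives P* = 9410/51, Q* = 12432/17.
With the subsidy, sellers receive Ps = Pb + 57 for each unit, where Pb is the price buyers pay.
Supply in terms of Pb becomes Qs = -99 + 4.5(Pb + 57) = 157.5 + 4.5Pb. Setting this equal to demand: 842 - 0.6Pb = 157.5 + 4.5Pb, so Pb = 6845/51.
Sellers receive Ps = 6845/51 + 57 = 9752/51; Q' = 842 − 0.6·(6845/51) = 12945/17.
The subsidy expands output by 12945/17 − 12432/17 = 513/17 past the efficient level; on those units the gap between marginal cost and willingness to pay runs from 0 up to 57.
DWL = ½ × 57 × 513/17 = 29241/34.

Deadweight loss = 29241/34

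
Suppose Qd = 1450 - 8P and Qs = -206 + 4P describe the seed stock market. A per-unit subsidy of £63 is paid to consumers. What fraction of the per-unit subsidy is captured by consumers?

Consumer share = 1/3

Pre-subsidy: 1450 - 8P = -206 + 4P gives P* = 138, Q* = 346.
With the rebate, buyers effectively pay Pb = Ps − 63, where Ps is the price sellers receive.
Demand in terms of Ps becomes Qd = 1450 − 8(Ps − 63) = 1954 - 8Ps. Setting this equal to supply: 1954 - 8Ps = -206 + 4Ps, so Ps = 180.
Buyers pay Pb = 180 − 63 = 117; Q' = -206 + 4·180 = 514.
Buyers' price falls by P* − Pb = 138 − 117 = 21; sellers' price rises by Ps − P* = 180 − 138 = 42.
So consumers capture 21/63 = 1/3 of each unit of subsidy.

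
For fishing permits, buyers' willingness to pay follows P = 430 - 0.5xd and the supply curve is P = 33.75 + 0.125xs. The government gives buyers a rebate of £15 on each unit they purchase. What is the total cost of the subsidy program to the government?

Pre-subsidy: 430 - 0.5x = 33.75 + 0.125x gives x* = 634 and P* = 113.
With the rebate, buyers effectively pay Pb = Ps − 15, where Ps is the price sellers receive.
On the curves, Pb = 430 - 0.5x and Ps = 33.75 + 0.125x; the wedge Ps − Pb = 15 gives 33.75 + 0.125x − (430 - 0.5x) = 15, so x' = 658.
Then Pb = 430 − 0.5·658 = 101 and Ps = 33.75 + 0.125·658 = 116.
Government outlay = subsidy × quantity = 15 × 658 = 9870.

Government cost = £9870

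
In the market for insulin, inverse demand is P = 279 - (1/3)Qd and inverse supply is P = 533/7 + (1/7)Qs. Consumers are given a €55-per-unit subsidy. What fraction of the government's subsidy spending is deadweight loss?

Pre-subsidy: 279 - (1/3)Q = 533/7 + (1/7)Q gives Q* = 426 and P* = 137.
With the rebate, buyers effectively pay Pb = Ps − 55, where Ps is the price sellers receive.
On the curves, Pb = 279 - (1/3)Q and Ps = 533/7 + (1/7)Q; the wedge Ps − Pb = 55 gives 533/7 + (1/7)Q − (279 - (1/3)Q) = 55, so Q' = 541.5.
Then Pb = 279 − (1/3)·541.5 = 98.5 and Ps = 533/7 + (1/7)·541.5 = 153.5.
ΔCS = ½(426 + 541.5)(137 − 98.5) = 18624.375; ΔPS = ½(426 + 541.5)(153.5 − 137) = 7981.875.
Government spending = 55 × 541.5 = 29782.5.
DWL = ½ × 55 × (541.5 − 426) = 3176.25; fraction = 3176.25 / 29782.5 = 77/722.

DWL / government spending = 77/722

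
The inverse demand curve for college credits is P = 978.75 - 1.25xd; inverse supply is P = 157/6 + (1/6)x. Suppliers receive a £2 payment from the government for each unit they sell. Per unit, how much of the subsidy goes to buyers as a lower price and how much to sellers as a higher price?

Pre-subsidy: 978.75 - 1.25x = 157/6 + (1/6)x gives x* = 11431/17 and P* = 2350/17.
With the subsidy, sellers receive Ps = Pb + 2 for each unit, where Pb is the price buyers pay.
On the curves, Pb = 978.75 - 1.25x and Ps = 157/6 + (1/6)x; the wedge Ps − Pb = 2 gives 157/6 + (1/6)x − (978.75 - 1.25x) = 2, so x' = 11455/17.
Then Pb = 978.75 − 1.25·(11455/17) = 2320/17 and Ps = 157/6 + (1/6)·(11455/17) = 2354/17.
Buyers' price falls by P* − Pb = 2350/17 − 2320/17 = 30/17; sellers' price rises by Ps − P* = 2354/17 − 2350/17 = 4/17.

Buyers gain 30/17 per unit; sellers gain 4/17 per unit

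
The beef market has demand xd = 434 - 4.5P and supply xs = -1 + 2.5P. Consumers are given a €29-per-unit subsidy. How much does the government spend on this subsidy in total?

Government cost = 163183/28

Pre-subsidy: 434 - 4.5P = -1 + 2.5P gives P* = 435/7, x* = 2161/14.
With the rebate, buyers effectively pay Pb = Ps − 29, where Ps is the price sellers receive.
Demand in terms of Ps becomes xd = 434 − 4.5(Ps − 29) = 564.5 - 4.5Ps. Setting this equal to supply: 564.5 - 4.5Ps = -1 + 2.5Ps, so Ps = 1131/14.
Buyers pay Pb = 1131/14 − 29 = 725/14; x' = -1 + 2.5·(1131/14) = 5627/28.
Government outlay = subsidy × quantity = 29 × 5627/28 = 163183/28.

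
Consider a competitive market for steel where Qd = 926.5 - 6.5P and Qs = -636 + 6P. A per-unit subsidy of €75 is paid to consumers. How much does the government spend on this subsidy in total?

Pre-subsidy: 926.5 - 6.5P = -636 + 6P gives P* = 125, Q* = 114.
With the rebate, buyers effectively pay Pb = Ps − 75, where Ps is the price sellers receive.
Demand in terms of Ps becomes Qd = 926.5 − 6.5(Ps − 75) = 1414 - 6.5Ps. Setting this equal to supply: 1414 - 6.5Ps = -636 + 6Ps, so Ps = 164.
Buyers pay Pb = 164 − 75 = 89; Q' = -636 + 6·164 = 348.
Government outlay = subsidy × quantity = 75 × 348 = 26100.

Government cost = €26100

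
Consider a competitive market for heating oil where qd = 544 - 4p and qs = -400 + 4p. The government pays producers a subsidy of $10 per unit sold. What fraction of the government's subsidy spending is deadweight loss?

DWL / government spending = 5/46

Pre-subsidy: 544 - 4p = -400 + 4p gives p* = 118, q* = 72.
With the subsidy, sellers receive ps = pb + 10 for each unit, where pb is the price buyers pay.
Supply in terms of pb becomes qs = -400 + 4(pb + 10) = -360 + 4pb. Setting this equal to demand: 544 - 4pb = -360 + 4pb, so pb = 113.
Sellers receive ps = 113 + 10 = 123; q' = 544 − 4·113 = 92.
ΔCS = ½(72 + 92)(118 − 113) = 410; ΔPS = ½(72 + 92)(123 − 118) = 410.
Government spending = 10 × 92 = 920.
DWL = ½ × 10 × (92 − 72) = 100; fraction = 100 / 920 = 5/46.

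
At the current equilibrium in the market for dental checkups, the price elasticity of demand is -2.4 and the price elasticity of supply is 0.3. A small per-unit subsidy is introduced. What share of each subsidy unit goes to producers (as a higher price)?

Producer share = 8/9

For a small subsidy around the equilibrium, the benefit split depends on the relative slopes, which at a point are proportional to the elasticities.
Buyer share = εs/(εs + |εd|) = 0.3/(0.3 + 2.4) = 1/9; seller share = |εd|/(εs + |εd|) = 8/9.
So producers capture 8/9 of the subsidy.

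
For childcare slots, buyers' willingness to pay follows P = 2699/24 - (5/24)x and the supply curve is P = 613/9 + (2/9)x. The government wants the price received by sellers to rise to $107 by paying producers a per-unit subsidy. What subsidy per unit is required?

At a seller price of 107, quantity supplied is -306.5 + 4.5·107 = 175.
Buyers absorb 175 only when they pay Pb = 2699/24 − (5/24)·175 = 76.
s = Ps − Pb = 107 − 76 = 31.

Required subsidy s = $31 per unit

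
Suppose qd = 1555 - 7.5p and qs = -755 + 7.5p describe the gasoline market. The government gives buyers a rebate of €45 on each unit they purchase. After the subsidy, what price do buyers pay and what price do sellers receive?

Buyers pay €131.5; sellers receive €176.5

Pre-subsidy: 1555 - 7.5p = -755 + 7.5p gives p* = 154, q* = 400.
With the rebate, buyers effectively pay pb = ps − 45, where ps is the price sellers receive.
Demand in terms of ps becomes qd = 1555 − 7.5(ps − 45) = 1892.5 - 7.5ps. Setting this equal to supply: 1892.5 - 7.5ps = -755 + 7.5ps, so ps = 176.5.
Buyers pay pb = 176.5 − 45 = 131.5; q' = -755 + 7.5·176.5 = 568.75.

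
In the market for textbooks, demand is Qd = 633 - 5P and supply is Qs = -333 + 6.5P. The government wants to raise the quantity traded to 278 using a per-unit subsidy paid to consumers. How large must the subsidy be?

Required subsidy s = 23 per unit

At Q = 278, invert demand for the buyer price: Pb = (633 − 278)/5 = 71; invert supply for the seller price: Ps = (278 − (-333))/6.5 = 94.
The subsidy must fill the gap: s = Ps − Pb = 94 − 71 = 23.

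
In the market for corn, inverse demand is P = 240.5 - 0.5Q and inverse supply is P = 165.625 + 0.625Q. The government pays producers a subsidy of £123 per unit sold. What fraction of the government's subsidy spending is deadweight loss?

Pre-subsidy: 240.5 - 0.5Q = 165.625 + 0.625Q gives Q* = 599/9 and P* = 1865/9.
With the subsidy, sellers receive Ps = Pb + 123 for each unit, where Pb is the price buyers pay.
On the curves, Pb = 240.5 - 0.5Q and Ps = 165.625 + 0.625Q; the wedge Ps − Pb = 123 gives 165.625 + 0.625Q − (240.5 - 0.5Q) = 123, so Q' = 1583/9.
Then Pb = 240.5 − 0.5·(1583/9) = 1373/9 and Ps = 165.625 + 0.625·(1583/9) = 2480/9.
ΔCS = ½(599/9 + 1583/9)(1865/9 − 1373/9) = 178924/27; ΔPS = ½(599/9 + 1583/9)(2480/9 − 1865/9) = 223655/27.
Government spending = 123 × 1583/9 = 64903/3.
DWL = ½ × 123 × (1583/9 − 599/9) = 6724; fraction = 6724 / (64903/3) = 492/1583.

DWL / government spending = 492/1583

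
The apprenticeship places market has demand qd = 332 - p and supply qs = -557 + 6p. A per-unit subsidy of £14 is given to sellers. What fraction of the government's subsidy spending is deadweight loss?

DWL / government spending = 6/217

Pre-subsidy: 332 - p = -557 + 6p gives p* = 127, q* = 205.
With the subsidy, sellers receive ps = pb + 14 for each unit, where pb is the price buyers pay.
Supply in terms of pb becomes qs = -557 + 6(pb + 14) = -473 + 6pb. Setting this equal to demand: 332 - pb = -473 + 6pb, so pb = 115.
Sellers receive ps = 115 + 14 = 129; q' = 332 − 1·115 = 217.
ΔCS = ½(205 + 217)(127 − 115) = 2532; ΔPS = ½(205 + 217)(129 − 127) = 422.
Government spending = 14 × 217 = 3038.
DWL = ½ × 14 × (217 − 205) = 84; fraction = 84 / 3038 = 6/217.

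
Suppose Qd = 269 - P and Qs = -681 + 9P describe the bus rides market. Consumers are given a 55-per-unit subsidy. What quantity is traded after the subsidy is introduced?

Q' = 223.5

Pre-subsidy: 269 - P = -681 + 9P gives P* = 95, Q* = 174.
With the rebate, buyers effectively pay Pb = Ps − 55, where Ps is the price sellers receive.
Demand in terms of Ps becomes Qd = 269 − 1(Ps − 55) = 324 - Ps. Setting this equal to supply: 324 - Ps = -681 + 9Ps, so Ps = 100.5.
Buyers pay Pb = 100.5 − 55 = 45.5; Q' = -681 + 9·100.5 = 223.5.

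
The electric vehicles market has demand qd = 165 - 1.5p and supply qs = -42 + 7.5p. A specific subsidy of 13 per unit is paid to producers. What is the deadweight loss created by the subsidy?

Pre-subsidy: 165 - 1.5p = -42 + 7.5p gives p* = 23, q* = 130.5.
With the subsidy, sellers receive ps = pb + 13 for each unit, where pb is the price buyers pay.
Supply in terms of pb becomes qs = -42 + 7.5(pb + 13) = 55.5 + 7.5pb. Setting this equal to demand: 165 - 1.5pb = 55.5 + 7.5pb, so pb = 73/6.
Sellers receive ps = 73/6 + 13 = 151/6; q' = 165 − 1.5·(73/6) = 146.75.
The subsidy expands output by 146.75 − 130.5 = 16.25 past the efficient level; on those units the gap between marginal cost and willingness to pay runs from 0 up to 13.
DWL = ½ × 13 × 16.25 = 105.625.

Deadweight loss = 105.625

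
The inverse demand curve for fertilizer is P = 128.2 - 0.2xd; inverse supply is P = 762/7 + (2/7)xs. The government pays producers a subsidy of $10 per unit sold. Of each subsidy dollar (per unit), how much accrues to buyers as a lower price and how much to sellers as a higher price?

Pre-subsidy: 128.2 - 0.2x = 762/7 + (2/7)x gives x* = 677/17 and P* = 2044/17.
With the subsidy, sellers receive Ps = Pb + 10 for each unit, where Pb is the price buyers pay.
On the curves, Pb = 128.2 - 0.2x and Ps = 762/7 + (2/7)x; the wedge Ps − Pb = 10 gives 762/7 + (2/7)x − (128.2 - 0.2x) = 10, so x' = 1027/17.
Then Pb = 128.2 − 0.2·(1027/17) = 1974/17 and Ps = 762/7 + (2/7)·(1027/17) = 2144/17.
Buyers' price falls by P* − Pb = 2044/17 − 1974/17 = 70/17; sellers' price rises by Ps − P* = 2144/17 − 2044/17 = 100/17.

Buyers gain 70/17 per unit; sellers gain 100/17 per unit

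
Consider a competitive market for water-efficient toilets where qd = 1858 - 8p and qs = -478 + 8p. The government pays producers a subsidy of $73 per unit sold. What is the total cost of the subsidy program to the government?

Pre-subsidy: 1858 - 8p = -478 + 8p gives p* = 146, q* = 690.
With the subsidy, sellers receive ps = pb + 73 for each unit, where pb is the price buyers pay.
Supply in terms of pb becomes qs = -478 + 8(pb + 73) = 106 + 8pb. Setting this equal to demand: 1858 - 8pb = 106 + 8pb, so pb = 109.5.
Sellers receive ps = 109.5 + 73 = 182.5; q' = 1858 − 8·109.5 = 982.
Government outlay = subsidy × quantity = 73 × 982 = 71686.

Government cost = $71686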